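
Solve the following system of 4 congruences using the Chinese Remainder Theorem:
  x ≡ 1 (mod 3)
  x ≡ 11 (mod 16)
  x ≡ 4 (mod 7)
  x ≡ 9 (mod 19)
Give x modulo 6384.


Product of moduli M = 3 · 16 · 7 · 19 = 6384.
Merge one congruence at a time:
  Start: x ≡ 1 (mod 3).
  Combine with x ≡ 11 (mod 16); new modulus lcm = 48.
    Write x = 1 + 3·t and substitute into x ≡ 11 (mod 16): 3·t ≡ 11 − 1 = 10 (mod 16).
    The inverse of 3 mod 16 is 11 (since 3·11 = 33 = 2·16 + 1), so t ≡ 11·10 = 110 ≡ 14 (mod 16).
    Then x = 1 + 3·14 = 43, valid modulo lcm(3, 16) = 48: x ≡ 43 (mod 48).
  Combine with x ≡ 4 (mod 7); new modulus lcm = 336.
    Write x = 43 + 48·t and substitute into x ≡ 4 (mod 7): 48·t ≡ 4 − 43 = -39 (mod 7).
    Reduce coefficients mod 7: 6·t ≡ 3 (mod 7).
    The inverse of 6 mod 7 is 6 (since 6·6 = 36 = 5·7 + 1), so t ≡ 6·3 = 18 ≡ 4 (mod 7).
    Then x = 43 + 48·4 = 235, valid modulo lcm(48, 7) = 336: x ≡ 235 (mod 336).
  Combine with x ≡ 9 (mod 19); new modulus lcm = 6384.
    Write x = 235 + 336·t and substitute into x ≡ 9 (mod 19): 336·t ≡ 9 − 235 = -226 (mod 19).
    Reduce coefficients mod 19: 13·t ≡ 2 (mod 19).
    The inverse of 13 mod 19 is 3 (since 13·3 = 39 = 2·19 + 1), so t ≡ 3·2 = 6 ≡ 6 (mod 19).
    Then x = 235 + 336·6 = 2251, valid modulo lcm(336, 19) = 6384: x ≡ 2251 (mod 6384).
Verify against each original: 2251 mod 3 = 1, 2251 mod 16 = 11, 2251 mod 7 = 4, 2251 mod 19 = 9.

x ≡ 2251 (mod 6384).


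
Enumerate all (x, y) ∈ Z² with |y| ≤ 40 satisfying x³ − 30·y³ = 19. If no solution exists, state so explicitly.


The equation is x³ - 30y³ = 19. For fixed y, x³ = 30·y³ + 19, so a solution requires the RHS to be a perfect cube.
Strategy: iterate y from -40 to 40, compute RHS = 30·y³ + 19, and check whether it is a (positive or negative) perfect cube.
Check small values of y:
  y = 0: RHS = 19 is not a perfect cube.
  y = 1: RHS = 49 is not a perfect cube.
  y = -1: RHS = -11 is not a perfect cube.
  y = 2: RHS = 259 is not a perfect cube.
  y = -2: RHS = -221 is not a perfect cube.
  y = 3: RHS = 829 is not a perfect cube.
  y = -3: RHS = -791 is not a perfect cube.
Continuing the search up to |y| = 40 finds no solutions either.
No (x, y) in the scanned range satisfies the equation.

No integer solutions with |y| ≤ 40.


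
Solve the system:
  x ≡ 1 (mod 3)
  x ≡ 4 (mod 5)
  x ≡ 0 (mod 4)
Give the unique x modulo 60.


Moduli 3, 5, 4 are pairwise coprime; by CRT there is a unique solution modulo M = 3 · 5 · 4 = 60.
Solve pairwise, accumulating the modulus:
  Start with x ≡ 1 (mod 3).
  Combine with x ≡ 4 (mod 5): since gcd(3, 5) = 1, we get a unique residue mod 15.
    Write x = 1 + 3·t and substitute into x ≡ 4 (mod 5): 3·t ≡ 4 − 1 = 3 (mod 5).
    The inverse of 3 mod 5 is 2 (since 3·2 = 6 = 1·5 + 1), so t ≡ 2·3 = 6 ≡ 1 (mod 5).
    Then x = 1 + 3·1 = 4, valid modulo lcm(3, 5) = 15: x ≡ 4 (mod 15).
  Combine with x ≡ 0 (mod 4): since gcd(15, 4) = 1, we get a unique residue mod 60.
    Write x = 4 + 15·t and substitute into x ≡ 0 (mod 4): 15·t ≡ 0 − 4 = -4 (mod 4).
    Reduce coefficients mod 4: 3·t ≡ 0 (mod 4).
    The inverse of 3 mod 4 is 3 (since 3·3 = 9 = 2·4 + 1), so t ≡ 3·0 = 0 ≡ 0 (mod 4).
    Then x = 4 + 15·0 = 4, valid modulo lcm(15, 4) = 60: x ≡ 4 (mod 60).
Verify: 4 mod 3 = 1 ✓, 4 mod 5 = 4 ✓, 4 mod 4 = 0 ✓.

x ≡ 4 (mod 60).


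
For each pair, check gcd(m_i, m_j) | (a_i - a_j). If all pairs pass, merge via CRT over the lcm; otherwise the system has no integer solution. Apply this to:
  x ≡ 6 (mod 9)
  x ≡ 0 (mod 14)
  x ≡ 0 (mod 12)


Moduli 9, 14, 12 are not pairwise coprime, so CRT works modulo lcm(m_i) when all pairwise compatibility conditions hold.
Pairwise compatibility: gcd(m_i, m_j) must divide a_i - a_j for every pair.
Merge one congruence at a time:
  Start: x ≡ 6 (mod 9).
  Combine with x ≡ 0 (mod 14): gcd(9, 14) = 1; 0 - 6 = -6, which IS divisible by 1, so compatible.
    Write x = 6 + 9·t and substitute into x ≡ 0 (mod 14): 9·t ≡ 0 − 6 = -6 (mod 14).
    Reduce coefficients mod 14: 9·t ≡ 8 (mod 14).
    The inverse of 9 mod 14 is 11 (since 9·11 = 99 = 7·14 + 1), so t ≡ 11·8 = 88 ≡ 4 (mod 14).
    Then x = 6 + 9·4 = 42, valid modulo lcm(9, 14) = 126: x ≡ 42 (mod 126).
  Combine with x ≡ 0 (mod 12): gcd(126, 12) = 6; 0 - 42 = -42, which IS divisible by 6, so compatible.
    Write x = 42 + 126·t and substitute into x ≡ 0 (mod 12): 126·t ≡ 0 − 42 = -42 (mod 12).
    Divide the congruence (and modulus) by g = 6: 21·t ≡ -7 (mod 2).
    Reduce coefficients mod 2: 1·t ≡ 1 (mod 2).
    So t ≡ 1 (mod 2).
    Then x = 42 + 126·1 = 168, valid modulo lcm(126, 12) = 252: x ≡ 168 (mod 252).
Verify: 168 mod 9 = 6, 168 mod 14 = 0, 168 mod 12 = 0.

x ≡ 168 (mod 252).


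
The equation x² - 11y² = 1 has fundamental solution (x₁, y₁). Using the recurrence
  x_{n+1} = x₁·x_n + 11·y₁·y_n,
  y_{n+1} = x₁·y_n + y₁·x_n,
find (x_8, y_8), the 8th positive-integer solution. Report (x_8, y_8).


Step 1: Find the fundamental solution (x₁, y₁) of x² - 11y² = 1.
  Expand √11 as a continued fraction. a₀ = ⌊√11⌋ = 3; iterate m_{k+1} = d_k·a_k − m_k, d_{k+1} = (11 − m_{k+1}²)/d_k, a_{k+1} = ⌊(a₀ + m_{k+1})/d_{k+1}⌋ (starting m₀ = 0, d₀ = 1), with convergents p_k = a_k·p_{k-1} + p_{k-2}, q_k = a_k·q_{k-1} + q_{k-2} (p₋₁ = 1, q₋₁ = 0):
  k = 0: a₀ = 3; p₀/q₀ = 3/1; p₀² − 11·q₀² = 9 − 11 = -2.
  k = 1: m = 3, d = 2, a = ⌊(3 + 3)/2⌋ = 3; p/q = (3·3 + 1)/(3·1 + 0) = 10/3; p² − 11·q² = 100 − 99 = 1.
  The first convergent with p² − 11·q² = 1 gives the fundamental solution (x₁, y₁) = (10, 3).
Step 2: Apply the recurrence (x_{n+1}, y_{n+1}) = (x₁x_n + 11y₁y_n, x₁y_n + y₁x_n) repeatedly.
  From (x_1, y_1) = (10, 3): x_2 = 10·10 + 11·3·3 = 199; y_2 = 10·3 + 3·10 = 60.
  From (x_2, y_2) = (199, 60): x_3 = 10·199 + 11·3·60 = 3970; y_3 = 10·60 + 3·199 = 1197.
  From (x_3, y_3) = (3970, 1197): x_4 = 10·3970 + 11·3·1197 = 79201; y_4 = 10·1197 + 3·3970 = 23880.
  From (x_4, y_4) = (79201, 23880): x_5 = 10·79201 + 11·3·23880 = 1580050; y_5 = 10·23880 + 3·79201 = 476403.
  From (x_5, y_5) = (1580050, 476403): x_6 = 10·1580050 + 11·3·476403 = 31521799; y_6 = 10·476403 + 3·1580050 = 9504180.
  From (x_6, y_6) = (31521799, 9504180): x_7 = 10·31521799 + 11·3·9504180 = 628855930; y_7 = 10·9504180 + 3·31521799 = 189607197.
  From (x_7, y_7) = (628855930, 189607197): x_8 = 10·628855930 + 11·3·189607197 = 12545596801; y_8 = 10·189607197 + 3·628855930 = 3782639760.
Step 3: Verify x_8² - 11·y_8² = 157391999093261433601 - 157391999093261433600 = 1 (should be 1). ✓

(x_1, y_1) = (10, 3); (x_8, y_8) = (12545596801, 3782639760).


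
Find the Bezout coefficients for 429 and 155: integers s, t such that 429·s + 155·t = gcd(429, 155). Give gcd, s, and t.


Euclidean algorithm on (429, 155) — divide until remainder is 0:
  429 = 2 · 155 + 119
  155 = 1 · 119 + 36
  119 = 3 · 36 + 11
  36 = 3 · 11 + 3
  11 = 3 · 3 + 2
  3 = 1 · 2 + 1
  2 = 2 · 1 + 0
gcd(429, 155) = 1.
Track Bezout coefficients alongside the remainders: start with r₀ = 429 = a·1 + b·0 (s = 1, t = 0) and r₁ = 155 = a·0 + b·1 (s = 0, t = 1); each new remainder r_{k+1} = r_{k-1} − q_k·r_k inherits s_{k+1} = s_{k-1} − q_k·s_k, t_{k+1} = t_{k-1} − q_k·t_k, so r_k = a·s_k + b·t_k at every step:
  q = 2: r = 119, s = 1 − 2·0 = 1, t = 0 − 2·1 = -2  (check: 429·1 + 155·(-2) = 119)
  q = 1: r = 36, s = 0 − 1·1 = -1, t = 1 − 1·(-2) = 3  (check: 429·(-1) + 155·3 = 36)
  q = 3: r = 11, s = 1 − 3·(-1) = 4, t = -2 − 3·3 = -11  (check: 429·4 + 155·(-11) = 11)
  q = 3: r = 3, s = -1 − 3·4 = -13, t = 3 − 3·(-11) = 36  (check: 429·(-13) + 155·36 = 3)
  q = 3: r = 2, s = 4 − 3·(-13) = 43, t = -11 − 3·36 = -119  (check: 429·43 + 155·(-119) = 2)
  q = 1: r = 1, s = -13 − 1·43 = -56, t = 36 − 1·(-119) = 155  (check: 429·(-56) + 155·155 = 1)
The row with r = 1 (the gcd) gives the Bezout coefficients s = -56, t = 155.
Result: 429 · (-56) + 155 · (155) = 1.

gcd(429, 155) = 1; s = -56, t = 155 (check: 429·(-56) + 155·155 = 1).


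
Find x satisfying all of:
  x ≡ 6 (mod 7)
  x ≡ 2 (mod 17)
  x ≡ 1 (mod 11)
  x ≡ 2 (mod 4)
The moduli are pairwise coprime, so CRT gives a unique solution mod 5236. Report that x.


Product of moduli M = 7 · 17 · 11 · 4 = 5236.
Merge one congruence at a time:
  Start: x ≡ 6 (mod 7).
  Combine with x ≡ 2 (mod 17); new modulus lcm = 119.
    Write x = 6 + 7·t and substitute into x ≡ 2 (mod 17): 7·t ≡ 2 − 6 = -4 (mod 17).
    Reduce coefficients mod 17: 7·t ≡ 13 (mod 17).
    The inverse of 7 mod 17 is 5 (since 7·5 = 35 = 2·17 + 1), so t ≡ 5·13 = 65 ≡ 14 (mod 17).
    Then x = 6 + 7·14 = 104, valid modulo lcm(7, 17) = 119: x ≡ 104 (mod 119).
  Combine with x ≡ 1 (mod 11); new modulus lcm = 1309.
    Write x = 104 + 119·t and substitute into x ≡ 1 (mod 11): 119·t ≡ 1 − 104 = -103 (mod 11).
    Reduce coefficients mod 11: 9·t ≡ 7 (mod 11).
    The inverse of 9 mod 11 is 5 (since 9·5 = 45 = 4·11 + 1), so t ≡ 5·7 = 35 ≡ 2 (mod 11).
    Then x = 104 + 119·2 = 342, valid modulo lcm(119, 11) = 1309: x ≡ 342 (mod 1309).
  Combine with x ≡ 2 (mod 4); new modulus lcm = 5236.
    Write x = 342 + 1309·t and substitute into x ≡ 2 (mod 4): 1309·t ≡ 2 − 342 = -340 (mod 4).
    Reduce coefficients mod 4: 1·t ≡ 0 (mod 4).
    So t ≡ 0 (mod 4).
    Then x = 342 + 1309·0 = 342, valid modulo lcm(1309, 4) = 5236: x ≡ 342 (mod 5236).
Verify against each original: 342 mod 7 = 6, 342 mod 17 = 2, 342 mod 11 = 1, 342 mod 4 = 2.

x ≡ 342 (mod 5236).


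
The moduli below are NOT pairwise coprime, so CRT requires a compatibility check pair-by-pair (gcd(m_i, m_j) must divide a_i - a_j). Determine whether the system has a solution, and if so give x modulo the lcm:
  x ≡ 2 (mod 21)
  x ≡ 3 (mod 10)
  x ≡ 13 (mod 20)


Moduli 21, 10, 20 are not pairwise coprime, so CRT works modulo lcm(m_i) when all pairwise compatibility conditions hold.
Pairwise compatibility: gcd(m_i, m_j) must divide a_i - a_j for every pair.
Merge one congruence at a time:
  Start: x ≡ 2 (mod 21).
  Combine with x ≡ 3 (mod 10): gcd(21, 10) = 1; 3 - 2 = 1, which IS divisible by 1, so compatible.
    Write x = 2 + 21·t and substitute into x ≡ 3 (mod 10): 21·t ≡ 3 − 2 = 1 (mod 10).
    Reduce coefficients mod 10: 1·t ≡ 1 (mod 10).
    So t ≡ 1 (mod 10).
    Then x = 2 + 21·1 = 23, valid modulo lcm(21, 10) = 210: x ≡ 23 (mod 210).
  Combine with x ≡ 13 (mod 20): gcd(210, 20) = 10; 13 - 23 = -10, which IS divisible by 10, so compatible.
    Write x = 23 + 210·t and substitute into x ≡ 13 (mod 20): 210·t ≡ 13 − 23 = -10 (mod 20).
    Divide the congruence (and modulus) by g = 10: 21·t ≡ -1 (mod 2).
    Reduce coefficients mod 2: 1·t ≡ 1 (mod 2).
    So t ≡ 1 (mod 2).
    Then x = 23 + 210·1 = 233, valid modulo lcm(210, 20) = 420: x ≡ 233 (mod 420).
Verify: 233 mod 21 = 2, 233 mod 10 = 3, 233 mod 20 = 13.

x ≡ 233 (mod 420).


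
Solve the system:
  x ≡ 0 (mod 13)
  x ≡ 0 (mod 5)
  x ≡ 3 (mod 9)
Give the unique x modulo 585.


Moduli 13, 5, 9 are pairwise coprime; by CRT there is a unique solution modulo M = 13 · 5 · 9 = 585.
Solve pairwise, accumulating the modulus:
  Start with x ≡ 0 (mod 13).
  Combine with x ≡ 0 (mod 5): since gcd(13, 5) = 1, we get a unique residue mod 65.
    Write x = 0 + 13·t and substitute into x ≡ 0 (mod 5): 13·t ≡ 0 − 0 = 0 (mod 5).
    Reduce coefficients mod 5: 3·t ≡ 0 (mod 5).
    The inverse of 3 mod 5 is 2 (since 3·2 = 6 = 1·5 + 1), so t ≡ 2·0 = 0 ≡ 0 (mod 5).
    Then x = 0 + 13·0 = 0, valid modulo lcm(13, 5) = 65: x ≡ 0 (mod 65).
  Combine with x ≡ 3 (mod 9): since gcd(65, 9) = 1, we get a unique residue mod 585.
    Write x = 0 + 65·t and substitute into x ≡ 3 (mod 9): 65·t ≡ 3 − 0 = 3 (mod 9).
    Reduce coefficients mod 9: 2·t ≡ 3 (mod 9).
    The inverse of 2 mod 9 is 5 (since 2·5 = 10 = 1·9 + 1), so t ≡ 5·3 = 15 ≡ 6 (mod 9).
    Then x = 0 + 65·6 = 390, valid modulo lcm(65, 9) = 585: x ≡ 390 (mod 585).
Verify: 390 mod 13 = 0 ✓, 390 mod 5 = 0 ✓, 390 mod 9 = 3 ✓.

x ≡ 390 (mod 585).


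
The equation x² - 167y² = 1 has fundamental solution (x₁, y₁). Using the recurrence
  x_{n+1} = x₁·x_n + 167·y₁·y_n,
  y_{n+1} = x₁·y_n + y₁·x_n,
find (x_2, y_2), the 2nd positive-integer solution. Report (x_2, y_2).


Step 1: Find the fundamental solution (x₁, y₁) of x² - 167y² = 1.
  Expand √167 as a continued fraction. a₀ = ⌊√167⌋ = 12; iterate m_{k+1} = d_k·a_k − m_k, d_{k+1} = (167 − m_{k+1}²)/d_k, a_{k+1} = ⌊(a₀ + m_{k+1})/d_{k+1}⌋ (starting m₀ = 0, d₀ = 1), with convergents p_k = a_k·p_{k-1} + p_{k-2}, q_k = a_k·q_{k-1} + q_{k-2} (p₋₁ = 1, q₋₁ = 0):
  k = 0: a₀ = 12; p₀/q₀ = 12/1; p₀² − 167·q₀² = 144 − 167 = -23.
  k = 1: m = 12, d = 23, a = ⌊(12 + 12)/23⌋ = 1; p/q = (1·12 + 1)/(1·1 + 0) = 13/1; p² − 167·q² = 169 − 167 = 2.
  k = 2: m = 11, d = 2, a = ⌊(12 + 11)/2⌋ = 11; p/q = (11·13 + 12)/(11·1 + 1) = 155/12; p² − 167·q² = 24025 − 24048 = -23.
  k = 3: m = 11, d = 23, a = ⌊(12 + 11)/23⌋ = 1; p/q = (1·155 + 13)/(1·12 + 1) = 168/13; p² − 167·q² = 28224 − 28223 = 1.
  The first convergent with p² − 167·q² = 1 gives the fundamental solution (x₁, y₁) = (168, 13).
Step 2: Apply the recurrence (x_{n+1}, y_{n+1}) = (x₁x_n + 167y₁y_n, x₁y_n + y₁x_n) repeatedly.
  From (x_1, y_1) = (168, 13): x_2 = 168·168 + 167·13·13 = 56447; y_2 = 168·13 + 13·168 = 4368.
Step 3: Verify x_2² - 167·y_2² = 3186263809 - 3186263808 = 1 (should be 1). ✓

(x_1, y_1) = (168, 13); (x_2, y_2) = (56447, 4368).


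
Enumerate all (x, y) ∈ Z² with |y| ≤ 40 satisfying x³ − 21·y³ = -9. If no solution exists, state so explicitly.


The equation is x³ - 21y³ = -9. For fixed y, x³ = 21·y³ − 9, so a solution requires the RHS to be a perfect cube.
Strategy: iterate y from -40 to 40, compute RHS = 21·y³ − 9, and check whether it is a (positive or negative) perfect cube.
Check small values of y:
  y = 0: RHS = -9 is not a perfect cube.
  y = 1: RHS = 12 is not a perfect cube.
  y = -1: RHS = -30 is not a perfect cube.
  y = 2: RHS = 159 is not a perfect cube.
  y = -2: RHS = -177 is not a perfect cube.
  y = 3: RHS = 558 is not a perfect cube.
  y = -3: RHS = -576 is not a perfect cube.
Continuing the search up to |y| = 40 finds no solutions either.
No (x, y) in the scanned range satisfies the equation.

No integer solutions with |y| ≤ 40.


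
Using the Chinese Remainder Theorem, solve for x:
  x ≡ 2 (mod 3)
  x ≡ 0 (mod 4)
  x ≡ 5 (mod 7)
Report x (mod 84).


Moduli 3, 4, 7 are pairwise coprime; by CRT there is a unique solution modulo M = 3 · 4 · 7 = 84.
Solve pairwise, accumulating the modulus:
  Start with x ≡ 2 (mod 3).
  Combine with x ≡ 0 (mod 4): since gcd(3, 4) = 1, we get a unique residue mod 12.
    Write x = 2 + 3·t and substitute into x ≡ 0 (mod 4): 3·t ≡ 0 − 2 = -2 (mod 4).
    Reduce coefficients mod 4: 3·t ≡ 2 (mod 4).
    The inverse of 3 mod 4 is 3 (since 3·3 = 9 = 2·4 + 1), so t ≡ 3·2 = 6 ≡ 2 (mod 4).
    Then x = 2 + 3·2 = 8, valid modulo lcm(3, 4) = 12: x ≡ 8 (mod 12).
  Combine with x ≡ 5 (mod 7): since gcd(12, 7) = 1, we get a unique residue mod 84.
    Write x = 8 + 12·t and substitute into x ≡ 5 (mod 7): 12·t ≡ 5 − 8 = -3 (mod 7).
    Reduce coefficients mod 7: 5·t ≡ 4 (mod 7).
    The inverse of 5 mod 7 is 3 (since 5·3 = 15 = 2·7 + 1), so t ≡ 3·4 = 12 ≡ 5 (mod 7).
    Then x = 8 + 12·5 = 68, valid modulo lcm(12, 7) = 84: x ≡ 68 (mod 84).
Verify: 68 mod 3 = 2 ✓, 68 mod 4 = 0 ✓, 68 mod 7 = 5 ✓.

x ≡ 68 (mod 84).


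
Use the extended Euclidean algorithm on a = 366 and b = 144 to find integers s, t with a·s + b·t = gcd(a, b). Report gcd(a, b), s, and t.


Euclidean algorithm on (366, 144) — divide until remainder is 0:
  366 = 2 · 144 + 78
  144 = 1 · 78 + 66
  78 = 1 · 66 + 12
  66 = 5 · 12 + 6
  12 = 2 · 6 + 0
gcd(366, 144) = 6.
Track Bezout coefficients alongside the remainders: start with r₀ = 366 = a·1 + b·0 (s = 1, t = 0) and r₁ = 144 = a·0 + b·1 (s = 0, t = 1); each new remainder r_{k+1} = r_{k-1} − q_k·r_k inherits s_{k+1} = s_{k-1} − q_k·s_k, t_{k+1} = t_{k-1} − q_k·t_k, so r_k = a·s_k + b·t_k at every step:
  q = 2: r = 78, s = 1 − 2·0 = 1, t = 0 − 2·1 = -2  (check: 366·1 + 144·(-2) = 78)
  q = 1: r = 66, s = 0 − 1·1 = -1, t = 1 − 1·(-2) = 3  (check: 366·(-1) + 144·3 = 66)
  q = 1: r = 12, s = 1 − 1·(-1) = 2, t = -2 − 1·3 = -5  (check: 366·2 + 144·(-5) = 12)
  q = 5: r = 6, s = -1 − 5·2 = -11, t = 3 − 5·(-5) = 28  (check: 366·(-11) + 144·28 = 6)
The row with r = 6 (the gcd) gives the Bezout coefficients s = -11, t = 28.
Result: 366 · (-11) + 144 · (28) = 6.

gcd(366, 144) = 6; s = -11, t = 28 (check: 366·(-11) + 144·28 = 6).


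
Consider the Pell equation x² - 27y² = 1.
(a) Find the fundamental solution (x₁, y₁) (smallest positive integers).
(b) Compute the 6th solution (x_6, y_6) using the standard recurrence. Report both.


Step 1: Find the fundamental solution (x₁, y₁) of x² - 27y² = 1.
  Expand √27 as a continued fraction. a₀ = ⌊√27⌋ = 5; iterate m_{k+1} = d_k·a_k − m_k, d_{k+1} = (27 − m_{k+1}²)/d_k, a_{k+1} = ⌊(a₀ + m_{k+1})/d_{k+1}⌋ (starting m₀ = 0, d₀ = 1), with convergents p_k = a_k·p_{k-1} + p_{k-2}, q_k = a_k·q_{k-1} + q_{k-2} (p₋₁ = 1, q₋₁ = 0):
  k = 0: a₀ = 5; p₀/q₀ = 5/1; p₀² − 27·q₀² = 25 − 27 = -2.
  k = 1: m = 5, d = 2, a = ⌊(5 + 5)/2⌋ = 5; p/q = (5·5 + 1)/(5·1 + 0) = 26/5; p² − 27·q² = 676 − 675 = 1.
  The first convergent with p² − 27·q² = 1 gives the fundamental solution (x₁, y₁) = (26, 5).
Step 2: Apply the recurrence (x_{n+1}, y_{n+1}) = (x₁x_n + 27y₁y_n, x₁y_n + y₁x_n) repeatedly.
  From (x_1, y_1) = (26, 5): x_2 = 26·26 + 27·5·5 = 1351; y_2 = 26·5 + 5·26 = 260.
  From (x_2, y_2) = (1351, 260): x_3 = 26·1351 + 27·5·260 = 70226; y_3 = 26·260 + 5·1351 = 13515.
  From (x_3, y_3) = (70226, 13515): x_4 = 26·70226 + 27·5·13515 = 3650401; y_4 = 26·13515 + 5·70226 = 702520.
  From (x_4, y_4) = (3650401, 702520): x_5 = 26·3650401 + 27·5·702520 = 189750626; y_5 = 26·702520 + 5·3650401 = 36517525.
  From (x_5, y_5) = (189750626, 36517525): x_6 = 26·189750626 + 27·5·36517525 = 9863382151; y_6 = 26·36517525 + 5·189750626 = 1898208780.
Step 3: Verify x_6² - 27·y_6² = 97286307456665386801 - 97286307456665386800 = 1 (should be 1). ✓

(x_1, y_1) = (26, 5); (x_6, y_6) = (9863382151, 1898208780).


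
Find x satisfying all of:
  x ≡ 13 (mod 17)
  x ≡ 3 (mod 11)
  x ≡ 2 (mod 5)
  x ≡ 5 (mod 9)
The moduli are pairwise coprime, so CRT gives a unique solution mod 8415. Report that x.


Product of moduli M = 17 · 11 · 5 · 9 = 8415.
Merge one congruence at a time:
  Start: x ≡ 13 (mod 17).
  Combine with x ≡ 3 (mod 11); new modulus lcm = 187.
    Write x = 13 + 17·t and substitute into x ≡ 3 (mod 11): 17·t ≡ 3 − 13 = -10 (mod 11).
    Reduce coefficients mod 11: 6·t ≡ 1 (mod 11).
    The inverse of 6 mod 11 is 2 (since 6·2 = 12 = 1·11 + 1), so t ≡ 2·1 = 2 ≡ 2 (mod 11).
    Then x = 13 + 17·2 = 47, valid modulo lcm(17, 11) = 187: x ≡ 47 (mod 187).
  Combine with x ≡ 2 (mod 5); new modulus lcm = 935.
    Write x = 47 + 187·t and substitute into x ≡ 2 (mod 5): 187·t ≡ 2 − 47 = -45 (mod 5).
    Reduce coefficients mod 5: 2·t ≡ 0 (mod 5).
    The inverse of 2 mod 5 is 3 (since 2·3 = 6 = 1·5 + 1), so t ≡ 3·0 = 0 ≡ 0 (mod 5).
    Then x = 47 + 187·0 = 47, valid modulo lcm(187, 5) = 935: x ≡ 47 (mod 935).
  Combine with x ≡ 5 (mod 9); new modulus lcm = 8415.
    Write x = 47 + 935·t and substitute into x ≡ 5 (mod 9): 935·t ≡ 5 − 47 = -42 (mod 9).
    Reduce coefficients mod 9: 8·t ≡ 3 (mod 9).
    The inverse of 8 mod 9 is 8 (since 8·8 = 64 = 7·9 + 1), so t ≡ 8·3 = 24 ≡ 6 (mod 9).
    Then x = 47 + 935·6 = 5657, valid modulo lcm(935, 9) = 8415: x ≡ 5657 (mod 8415).
Verify against each original: 5657 mod 17 = 13, 5657 mod 11 = 3, 5657 mod 5 = 2, 5657 mod 9 = 5.

x ≡ 5657 (mod 8415).


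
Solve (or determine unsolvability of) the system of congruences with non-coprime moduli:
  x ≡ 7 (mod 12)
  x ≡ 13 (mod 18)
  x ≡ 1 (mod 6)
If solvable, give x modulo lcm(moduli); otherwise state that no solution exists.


Moduli 12, 18, 6 are not pairwise coprime, so CRT works modulo lcm(m_i) when all pairwise compatibility conditions hold.
Pairwise compatibility: gcd(m_i, m_j) must divide a_i - a_j for every pair.
Merge one congruence at a time:
  Start: x ≡ 7 (mod 12).
  Combine with x ≡ 13 (mod 18): gcd(12, 18) = 6; 13 - 7 = 6, which IS divisible by 6, so compatible.
    Write x = 7 + 12·t and substitute into x ≡ 13 (mod 18): 12·t ≡ 13 − 7 = 6 (mod 18).
    Divide the congruence (and modulus) by g = 6: 2·t ≡ 1 (mod 3).
    The inverse of 2 mod 3 is 2 (since 2·2 = 4 = 1·3 + 1), so t ≡ 2·1 = 2 ≡ 2 (mod 3).
    Then x = 7 + 12·2 = 31, valid modulo lcm(12, 18) = 36: x ≡ 31 (mod 36).
  Combine with x ≡ 1 (mod 6): gcd(36, 6) = 6; 1 - 31 = -30, which IS divisible by 6, so compatible.
    Write x = 31 + 36·t and substitute into x ≡ 1 (mod 6): 36·t ≡ 1 − 31 = -30 (mod 6).
    Divide the congruence (and modulus) by g = 6: 6·t ≡ -5 (mod 1).
    Modulo 1 every t works; take t = 0.
    Then x = 31 + 36·0 = 31, valid modulo lcm(36, 6) = 36: x ≡ 31 (mod 36).
Verify: 31 mod 12 = 7, 31 mod 18 = 13, 31 mod 6 = 1.

x ≡ 31 (mod 36).


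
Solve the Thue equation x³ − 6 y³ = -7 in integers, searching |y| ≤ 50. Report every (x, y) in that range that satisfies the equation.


The equation is x³ - 6y³ = -7. For fixed y, x³ = 6·y³ − 7, so a solution requires the RHS to be a perfect cube.
Strategy: iterate y from -50 to 50, compute RHS = 6·y³ − 7, and check whether it is a (positive or negative) perfect cube.
Check small values of y:
  y = 0: RHS = -7 is not a perfect cube.
  y = 1: RHS = -1 = (-1)³ ⇒ x = -1 works.
  y = -1: RHS = -13 is not a perfect cube.
  y = 2: RHS = 41 is not a perfect cube.
  y = -2: RHS = -55 is not a perfect cube.
  y = 3: RHS = 155 is not a perfect cube.
  y = -3: RHS = -169 is not a perfect cube.
Continuing the search up to |y| = 50 finds no further solutions beyond those listed.
Collected solutions: (-1, 1).

Solutions (with |y| ≤ 50): (-1, 1).


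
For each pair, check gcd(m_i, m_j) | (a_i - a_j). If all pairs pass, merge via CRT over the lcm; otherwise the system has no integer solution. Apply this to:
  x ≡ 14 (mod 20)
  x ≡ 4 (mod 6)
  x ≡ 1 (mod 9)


Moduli 20, 6, 9 are not pairwise coprime, so CRT works modulo lcm(m_i) when all pairwise compatibility conditions hold.
Pairwise compatibility: gcd(m_i, m_j) must divide a_i - a_j for every pair.
Merge one congruence at a time:
  Start: x ≡ 14 (mod 20).
  Combine with x ≡ 4 (mod 6): gcd(20, 6) = 2; 4 - 14 = -10, which IS divisible by 2, so compatible.
    Write x = 14 + 20·t and substitute into x ≡ 4 (mod 6): 20·t ≡ 4 − 14 = -10 (mod 6).
    Divide the congruence (and modulus) by g = 2: 10·t ≡ -5 (mod 3).
    Reduce coefficients mod 3: 1·t ≡ 1 (mod 3).
    So t ≡ 1 (mod 3).
    Then x = 14 + 20·1 = 34, valid modulo lcm(20, 6) = 60: x ≡ 34 (mod 60).
  Combine with x ≡ 1 (mod 9): gcd(60, 9) = 3; 1 - 34 = -33, which IS divisible by 3, so compatible.
    Write x = 34 + 60·t and substitute into x ≡ 1 (mod 9): 60·t ≡ 1 − 34 = -33 (mod 9).
    Divide the congruence (and modulus) by g = 3: 20·t ≡ -11 (mod 3).
    Reduce coefficients mod 3: 2·t ≡ 1 (mod 3).
    The inverse of 2 mod 3 is 2 (since 2·2 = 4 = 1·3 + 1), so t ≡ 2·1 = 2 ≡ 2 (mod 3).
    Then x = 34 + 60·2 = 154, valid modulo lcm(60, 9) = 180: x ≡ 154 (mod 180).
Verify: 154 mod 20 = 14, 154 mod 6 = 4, 154 mod 9 = 1.

x ≡ 154 (mod 180).


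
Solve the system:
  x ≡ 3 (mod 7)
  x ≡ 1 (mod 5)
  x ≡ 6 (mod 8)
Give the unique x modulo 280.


Moduli 7, 5, 8 are pairwise coprime; by CRT there is a unique solution modulo M = 7 · 5 · 8 = 280.
Solve pairwise, accumulating the modulus:
  Start with x ≡ 3 (mod 7).
  Combine with x ≡ 1 (mod 5): since gcd(7, 5) = 1, we get a unique residue mod 35.
    Write x = 3 + 7·t and substitute into x ≡ 1 (mod 5): 7·t ≡ 1 − 3 = -2 (mod 5).
    Reduce coefficients mod 5: 2·t ≡ 3 (mod 5).
    The inverse of 2 mod 5 is 3 (since 2·3 = 6 = 1·5 + 1), so t ≡ 3·3 = 9 ≡ 4 (mod 5).
    Then x = 3 + 7·4 = 31, valid modulo lcm(7, 5) = 35: x ≡ 31 (mod 35).
  Combine with x ≡ 6 (mod 8): since gcd(35, 8) = 1, we get a unique residue mod 280.
    Write x = 31 + 35·t and substitute into x ≡ 6 (mod 8): 35·t ≡ 6 − 31 = -25 (mod 8).
    Reduce coefficients mod 8: 3·t ≡ 7 (mod 8).
    The inverse of 3 mod 8 is 3 (since 3·3 = 9 = 1·8 + 1), so t ≡ 3·7 = 21 ≡ 5 (mod 8).
    Then x = 31 + 35·5 = 206, valid modulo lcm(35, 8) = 280: x ≡ 206 (mod 280).
Verify: 206 mod 7 = 3 ✓, 206 mod 5 = 1 ✓, 206 mod 8 = 6 ✓.

x ≡ 206 (mod 280).


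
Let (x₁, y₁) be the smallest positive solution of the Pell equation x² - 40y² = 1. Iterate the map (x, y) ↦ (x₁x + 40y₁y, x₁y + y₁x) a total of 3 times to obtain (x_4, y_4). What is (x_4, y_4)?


Step 1: Find the fundamental solution (x₁, y₁) of x² - 40y² = 1.
  Expand √40 as a continued fraction. a₀ = ⌊√40⌋ = 6; iterate m_{k+1} = d_k·a_k − m_k, d_{k+1} = (40 − m_{k+1}²)/d_k, a_{k+1} = ⌊(a₀ + m_{k+1})/d_{k+1}⌋ (starting m₀ = 0, d₀ = 1), with convergents p_k = a_k·p_{k-1} + p_{k-2}, q_k = a_k·q_{k-1} + q_{k-2} (p₋₁ = 1, q₋₁ = 0):
  k = 0: a₀ = 6; p₀/q₀ = 6/1; p₀² − 40·q₀² = 36 − 40 = -4.
  k = 1: m = 6, d = 4, a = ⌊(6 + 6)/4⌋ = 3; p/q = (3·6 + 1)/(3·1 + 0) = 19/3; p² − 40·q² = 361 − 360 = 1.
  The first convergent with p² − 40·q² = 1 gives the fundamental solution (x₁, y₁) = (19, 3).
Step 2: Apply the recurrence (x_{n+1}, y_{n+1}) = (x₁x_n + 40y₁y_n, x₁y_n + y₁x_n) repeatedly.
  From (x_1, y_1) = (19, 3): x_2 = 19·19 + 40·3·3 = 721; y_2 = 19·3 + 3·19 = 114.
  From (x_2, y_2) = (721, 114): x_3 = 19·721 + 40·3·114 = 27379; y_3 = 19·114 + 3·721 = 4329.
  From (x_3, y_3) = (27379, 4329): x_4 = 19·27379 + 40·3·4329 = 1039681; y_4 = 19·4329 + 3·27379 = 164388.
Step 3: Verify x_4² - 40·y_4² = 1080936581761 - 1080936581760 = 1 (should be 1). ✓

(x_1, y_1) = (19, 3); (x_4, y_4) = (1039681, 164388).


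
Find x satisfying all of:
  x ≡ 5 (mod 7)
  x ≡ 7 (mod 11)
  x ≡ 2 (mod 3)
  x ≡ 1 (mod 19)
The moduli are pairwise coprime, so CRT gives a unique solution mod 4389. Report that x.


Product of moduli M = 7 · 11 · 3 · 19 = 4389.
Merge one congruence at a time:
  Start: x ≡ 5 (mod 7).
  Combine with x ≡ 7 (mod 11); new modulus lcm = 77.
    Write x = 5 + 7·t and substitute into x ≡ 7 (mod 11): 7·t ≡ 7 − 5 = 2 (mod 11).
    The inverse of 7 mod 11 is 8 (since 7·8 = 56 = 5·11 + 1), so t ≡ 8·2 = 16 ≡ 5 (mod 11).
    Then x = 5 + 7·5 = 40, valid modulo lcm(7, 11) = 77: x ≡ 40 (mod 77).
  Combine with x ≡ 2 (mod 3); new modulus lcm = 231.
    Write x = 40 + 77·t and substitute into x ≡ 2 (mod 3): 77·t ≡ 2 − 40 = -38 (mod 3).
    Reduce coefficients mod 3: 2·t ≡ 1 (mod 3).
    The inverse of 2 mod 3 is 2 (since 2·2 = 4 = 1·3 + 1), so t ≡ 2·1 = 2 ≡ 2 (mod 3).
    Then x = 40 + 77·2 = 194, valid modulo lcm(77, 3) = 231: x ≡ 194 (mod 231).
  Combine with x ≡ 1 (mod 19); new modulus lcm = 4389.
    Write x = 194 + 231·t and substitute into x ≡ 1 (mod 19): 231·t ≡ 1 − 194 = -193 (mod 19).
    Reduce coefficients mod 19: 3·t ≡ 16 (mod 19).
    The inverse of 3 mod 19 is 13 (since 3·13 = 39 = 2·19 + 1), so t ≡ 13·16 = 208 ≡ 18 (mod 19).
    Then x = 194 + 231·18 = 4352, valid modulo lcm(231, 19) = 4389: x ≡ 4352 (mod 4389).
Verify against each original: 4352 mod 7 = 5, 4352 mod 11 = 7, 4352 mod 3 = 2, 4352 mod 19 = 1.

x ≡ 4352 (mod 4389).


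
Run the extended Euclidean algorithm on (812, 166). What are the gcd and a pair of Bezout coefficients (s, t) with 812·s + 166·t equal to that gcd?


Euclidean algorithm on (812, 166) — divide until remainder is 0:
  812 = 4 · 166 + 148
  166 = 1 · 148 + 18
  148 = 8 · 18 + 4
  18 = 4 · 4 + 2
  4 = 2 · 2 + 0
gcd(812, 166) = 2.
Track Bezout coefficients alongside the remainders: start with r₀ = 812 = a·1 + b·0 (s = 1, t = 0) and r₁ = 166 = a·0 + b·1 (s = 0, t = 1); each new remainder r_{k+1} = r_{k-1} − q_k·r_k inherits s_{k+1} = s_{k-1} − q_k·s_k, t_{k+1} = t_{k-1} − q_k·t_k, so r_k = a·s_k + b·t_k at every step:
  q = 4: r = 148, s = 1 − 4·0 = 1, t = 0 − 4·1 = -4  (check: 812·1 + 166·(-4) = 148)
  q = 1: r = 18, s = 0 − 1·1 = -1, t = 1 − 1·(-4) = 5  (check: 812·(-1) + 166·5 = 18)
  q = 8: r = 4, s = 1 − 8·(-1) = 9, t = -4 − 8·5 = -44  (check: 812·9 + 166·(-44) = 4)
  q = 4: r = 2, s = -1 − 4·9 = -37, t = 5 − 4·(-44) = 181  (check: 812·(-37) + 166·181 = 2)
The row with r = 2 (the gcd) gives the Bezout coefficients s = -37, t = 181.
Result: 812 · (-37) + 166 · (181) = 2.

gcd(812, 166) = 2; s = -37, t = 181 (check: 812·(-37) + 166·181 = 2).


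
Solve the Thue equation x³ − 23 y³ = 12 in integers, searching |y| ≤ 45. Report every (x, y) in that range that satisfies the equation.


The equation is x³ - 23y³ = 12. For fixed y, x³ = 23·y³ + 12, so a solution requires the RHS to be a perfect cube.
Strategy: iterate y from -45 to 45, compute RHS = 23·y³ + 12, and check whether it is a (positive or negative) perfect cube.
Check small values of y:
  y = 0: RHS = 12 is not a perfect cube.
  y = 1: RHS = 35 is not a perfect cube.
  y = -1: RHS = -11 is not a perfect cube.
  y = 2: RHS = 196 is not a perfect cube.
  y = -2: RHS = -172 is not a perfect cube.
  y = 3: RHS = 633 is not a perfect cube.
  y = -3: RHS = -609 is not a perfect cube.
Continuing the search up to |y| = 45 finds no solutions either.
No (x, y) in the scanned range satisfies the equation.

No integer solutions with |y| ≤ 45.


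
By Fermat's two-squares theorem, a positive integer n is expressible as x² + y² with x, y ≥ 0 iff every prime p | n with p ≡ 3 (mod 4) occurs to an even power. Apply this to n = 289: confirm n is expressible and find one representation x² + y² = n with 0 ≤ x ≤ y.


Step 1: Factor n = 289 = 17^2.
Step 2: Check the mod-4 condition on each prime factor: 17 ≡ 1 (mod 4), exponent 2.
All primes ≡ 3 (mod 4) appear to even exponent (or don't appear), so by the two-squares theorem n IS expressible as a sum of two squares.
Step 3: Build a representation. Here n = 17 · 17 is a product of primes ≡ 1 (mod 4). Each prime p ≡ 1 (mod 4) is itself a sum of two squares; find a² by testing p − a² for a perfect square:
  17: 17 − 1² = 16 = 4² ⇒ 17 = 1² + 4².
  Combine using the Brahmagupta–Fibonacci identity (a² + b²)(c² + d²) = (ac − bd)² + (ad + bc)² = (ac + bd)² + (ad − bc)²:
  17 · 17 = 289: from (1² + 4²)(1² + 4²), take (1·1 − 4·4, 1·4 + 4·1) = (1 − 16, 4 + 4) = (-15, 8); dropping signs (only squares matter) gives (15, 8); check 15² + 8² = 225 + 64 = 289 ✓.
Step 4: Order so x ≤ y and verify: 8² + 15² = 64 + 225 = 289 = n. ✓

n = 289 = 8² + 15² (one valid representation with x ≤ y).


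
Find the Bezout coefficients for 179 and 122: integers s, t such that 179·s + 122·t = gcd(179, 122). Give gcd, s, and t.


Euclidean algorithm on (179, 122) — divide until remainder is 0:
  179 = 1 · 122 + 57
  122 = 2 · 57 + 8
  57 = 7 · 8 + 1
  8 = 8 · 1 + 0
gcd(179, 122) = 1.
Track Bezout coefficients alongside the remainders: start with r₀ = 179 = a·1 + b·0 (s = 1, t = 0) and r₁ = 122 = a·0 + b·1 (s = 0, t = 1); each new remainder r_{k+1} = r_{k-1} − q_k·r_k inherits s_{k+1} = s_{k-1} − q_k·s_k, t_{k+1} = t_{k-1} − q_k·t_k, so r_k = a·s_k + b·t_k at every step:
  q = 1: r = 57, s = 1 − 1·0 = 1, t = 0 − 1·1 = -1  (check: 179·1 + 122·(-1) = 57)
  q = 2: r = 8, s = 0 − 2·1 = -2, t = 1 − 2·(-1) = 3  (check: 179·(-2) + 122·3 = 8)
  q = 7: r = 1, s = 1 − 7·(-2) = 15, t = -1 − 7·3 = -22  (check: 179·15 + 122·(-22) = 1)
The row with r = 1 (the gcd) gives the Bezout coefficients s = 15, t = -22.
Result: 179 · (15) + 122 · (-22) = 1.

gcd(179, 122) = 1; s = 15, t = -22 (check: 179·15 + 122·(-22) = 1).


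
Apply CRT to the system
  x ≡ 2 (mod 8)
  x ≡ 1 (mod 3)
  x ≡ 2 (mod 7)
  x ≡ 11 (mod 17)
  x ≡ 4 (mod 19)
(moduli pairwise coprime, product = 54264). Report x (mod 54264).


Product of moduli M = 8 · 3 · 7 · 17 · 19 = 54264.
Merge one congruence at a time:
  Start: x ≡ 2 (mod 8).
  Combine with x ≡ 1 (mod 3); new modulus lcm = 24.
    Write x = 2 + 8·t and substitute into x ≡ 1 (mod 3): 8·t ≡ 1 − 2 = -1 (mod 3).
    Reduce coefficients mod 3: 2·t ≡ 2 (mod 3).
    The inverse of 2 mod 3 is 2 (since 2·2 = 4 = 1·3 + 1), so t ≡ 2·2 = 4 ≡ 1 (mod 3).
    Then x = 2 + 8·1 = 10, valid modulo lcm(8, 3) = 24: x ≡ 10 (mod 24).
  Combine with x ≡ 2 (mod 7); new modulus lcm = 168.
    Write x = 10 + 24·t and substitute into x ≡ 2 (mod 7): 24·t ≡ 2 − 10 = -8 (mod 7).
    Reduce coefficients mod 7: 3·t ≡ 6 (mod 7).
    The inverse of 3 mod 7 is 5 (since 3·5 = 15 = 2·7 + 1), so t ≡ 5·6 = 30 ≡ 2 (mod 7).
    Then x = 10 + 24·2 = 58, valid modulo lcm(24, 7) = 168: x ≡ 58 (mod 168).
  Combine with x ≡ 11 (mod 17); new modulus lcm = 2856.
    Write x = 58 + 168·t and substitute into x ≡ 11 (mod 17): 168·t ≡ 11 − 58 = -47 (mod 17).
    Reduce coefficients mod 17: 15·t ≡ 4 (mod 17).
    The inverse of 15 mod 17 is 8 (since 15·8 = 120 = 7·17 + 1), so t ≡ 8·4 = 32 ≡ 15 (mod 17).
    Then x = 58 + 168·15 = 2578, valid modulo lcm(168, 17) = 2856: x ≡ 2578 (mod 2856).
  Combine with x ≡ 4 (mod 19); new modulus lcm = 54264.
    Write x = 2578 + 2856·t and substitute into x ≡ 4 (mod 19): 2856·t ≡ 4 − 2578 = -2574 (mod 19).
    Reduce coefficients mod 19: 6·t ≡ 10 (mod 19).
    The inverse of 6 mod 19 is 16 (since 6·16 = 96 = 5·19 + 1), so t ≡ 16·10 = 160 ≡ 8 (mod 19).
    Then x = 2578 + 2856·8 = 25426, valid modulo lcm(2856, 19) = 54264: x ≡ 25426 (mod 54264).
Verify against each original: 25426 mod 8 = 2, 25426 mod 3 = 1, 25426 mod 7 = 2, 25426 mod 17 = 11, 25426 mod 19 = 4.

x ≡ 25426 (mod 54264).


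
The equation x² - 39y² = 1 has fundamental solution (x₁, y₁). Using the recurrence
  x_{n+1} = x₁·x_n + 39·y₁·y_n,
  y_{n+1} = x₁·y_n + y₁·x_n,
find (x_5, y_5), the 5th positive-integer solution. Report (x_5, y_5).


Step 1: Find the fundamental solution (x₁, y₁) of x² - 39y² = 1.
  Expand √39 as a continued fraction. a₀ = ⌊√39⌋ = 6; iterate m_{k+1} = d_k·a_k − m_k, d_{k+1} = (39 − m_{k+1}²)/d_k, a_{k+1} = ⌊(a₀ + m_{k+1})/d_{k+1}⌋ (starting m₀ = 0, d₀ = 1), with convergents p_k = a_k·p_{k-1} + p_{k-2}, q_k = a_k·q_{k-1} + q_{k-2} (p₋₁ = 1, q₋₁ = 0):
  k = 0: a₀ = 6; p₀/q₀ = 6/1; p₀² − 39·q₀² = 36 − 39 = -3.
  k = 1: m = 6, d = 3, a = ⌊(6 + 6)/3⌋ = 4; p/q = (4·6 + 1)/(4·1 + 0) = 25/4; p² − 39·q² = 625 − 624 = 1.
  The first convergent with p² − 39·q² = 1 gives the fundamental solution (x₁, y₁) = (25, 4).
Step 2: Apply the recurrence (x_{n+1}, y_{n+1}) = (x₁x_n + 39y₁y_n, x₁y_n + y₁x_n) repeatedly.
  From (x_1, y_1) = (25, 4): x_2 = 25·25 + 39·4·4 = 1249; y_2 = 25·4 + 4·25 = 200.
  From (x_2, y_2) = (1249, 200): x_3 = 25·1249 + 39·4·200 = 62425; y_3 = 25·200 + 4·1249 = 9996.
  From (x_3, y_3) = (62425, 9996): x_4 = 25·62425 + 39·4·9996 = 3120001; y_4 = 25·9996 + 4·62425 = 499600.
  From (x_4, y_4) = (3120001, 499600): x_5 = 25·3120001 + 39·4·499600 = 155937625; y_5 = 25·499600 + 4·3120001 = 24970004.
Step 3: Verify x_5² - 39·y_5² = 24316542890640625 - 24316542890640624 = 1 (should be 1). ✓

(x_1, y_1) = (25, 4); (x_5, y_5) = (155937625, 24970004).


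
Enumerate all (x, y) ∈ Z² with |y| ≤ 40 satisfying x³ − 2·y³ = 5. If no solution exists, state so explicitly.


The equation is x³ - 2y³ = 5. For fixed y, x³ = 2·y³ + 5, so a solution requires the RHS to be a perfect cube.
Strategy: iterate y from -40 to 40, compute RHS = 2·y³ + 5, and check whether it is a (positive or negative) perfect cube.
Check small values of y:
  y = 0: RHS = 5 is not a perfect cube.
  y = 1: RHS = 7 is not a perfect cube.
  y = -1: RHS = 3 is not a perfect cube.
  y = 2: RHS = 21 is not a perfect cube.
  y = -2: RHS = -11 is not a perfect cube.
  y = 3: RHS = 59 is not a perfect cube.
  y = -3: RHS = -49 is not a perfect cube.
Continuing the search up to |y| = 40 finds no solutions either.
No (x, y) in the scanned range satisfies the equation.

No integer solutions with |y| ≤ 40.


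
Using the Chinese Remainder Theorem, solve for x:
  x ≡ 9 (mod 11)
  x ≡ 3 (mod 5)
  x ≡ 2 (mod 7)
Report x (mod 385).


Moduli 11, 5, 7 are pairwise coprime; by CRT there is a unique solution modulo M = 11 · 5 · 7 = 385.
Solve pairwise, accumulating the modulus:
  Start with x ≡ 9 (mod 11).
  Combine with x ≡ 3 (mod 5): since gcd(11, 5) = 1, we get a unique residue mod 55.
    Write x = 9 + 11·t and substitute into x ≡ 3 (mod 5): 11·t ≡ 3 − 9 = -6 (mod 5).
    Reduce coefficients mod 5: 1·t ≡ 4 (mod 5).
    So t ≡ 4 (mod 5).
    Then x = 9 + 11·4 = 53, valid modulo lcm(11, 5) = 55: x ≡ 53 (mod 55).
  Combine with x ≡ 2 (mod 7): since gcd(55, 7) = 1, we get a unique residue mod 385.
    Write x = 53 + 55·t and substitute into x ≡ 2 (mod 7): 55·t ≡ 2 − 53 = -51 (mod 7).
    Reduce coefficients mod 7: 6·t ≡ 5 (mod 7).
    The inverse of 6 mod 7 is 6 (since 6·6 = 36 = 5·7 + 1), so t ≡ 6·5 = 30 ≡ 2 (mod 7).
    Then x = 53 + 55·2 = 163, valid modulo lcm(55, 7) = 385: x ≡ 163 (mod 385).
Verify: 163 mod 11 = 9 ✓, 163 mod 5 = 3 ✓, 163 mod 7 = 2 ✓.

x ≡ 163 (mod 385).


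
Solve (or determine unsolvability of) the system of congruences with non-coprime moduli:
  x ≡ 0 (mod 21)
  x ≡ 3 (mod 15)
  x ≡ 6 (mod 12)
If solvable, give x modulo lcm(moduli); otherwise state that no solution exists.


Moduli 21, 15, 12 are not pairwise coprime, so CRT works modulo lcm(m_i) when all pairwise compatibility conditions hold.
Pairwise compatibility: gcd(m_i, m_j) must divide a_i - a_j for every pair.
Merge one congruence at a time:
  Start: x ≡ 0 (mod 21).
  Combine with x ≡ 3 (mod 15): gcd(21, 15) = 3; 3 - 0 = 3, which IS divisible by 3, so compatible.
    Write x = 0 + 21·t and substitute into x ≡ 3 (mod 15): 21·t ≡ 3 − 0 = 3 (mod 15).
    Divide the congruence (and modulus) by g = 3: 7·t ≡ 1 (mod 5).
    Reduce coefficients mod 5: 2·t ≡ 1 (mod 5).
    The inverse of 2 mod 5 is 3 (since 2·3 = 6 = 1·5 + 1), so t ≡ 3·1 = 3 ≡ 3 (mod 5).
    Then x = 0 + 21·3 = 63, valid modulo lcm(21, 15) = 105: x ≡ 63 (mod 105).
  Combine with x ≡ 6 (mod 12): gcd(105, 12) = 3; 6 - 63 = -57, which IS divisible by 3, so compatible.
    Write x = 63 + 105·t and substitute into x ≡ 6 (mod 12): 105·t ≡ 6 − 63 = -57 (mod 12).
    Divide the congruence (and modulus) by g = 3: 35·t ≡ -19 (mod 4).
    Reduce coefficients mod 4: 3·t ≡ 1 (mod 4).
    The inverse of 3 mod 4 is 3 (since 3·3 = 9 = 2·4 + 1), so t ≡ 3·1 = 3 ≡ 3 (mod 4).
    Then x = 63 + 105·3 = 378, valid modulo lcm(105, 12) = 420: x ≡ 378 (mod 420).
Verify: 378 mod 21 = 0, 378 mod 15 = 3, 378 mod 12 = 6.

x ≡ 378 (mod 420).


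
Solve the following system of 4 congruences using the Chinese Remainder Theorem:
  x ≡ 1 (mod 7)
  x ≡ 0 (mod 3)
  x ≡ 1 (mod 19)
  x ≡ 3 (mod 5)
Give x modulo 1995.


Product of moduli M = 7 · 3 · 19 · 5 = 1995.
Merge one congruence at a time:
  Start: x ≡ 1 (mod 7).
  Combine with x ≡ 0 (mod 3); new modulus lcm = 21.
    Write x = 1 + 7·t and substitute into x ≡ 0 (mod 3): 7·t ≡ 0 − 1 = -1 (mod 3).
    Reduce coefficients mod 3: 1·t ≡ 2 (mod 3).
    So t ≡ 2 (mod 3).
    Then x = 1 + 7·2 = 15, valid modulo lcm(7, 3) = 21: x ≡ 15 (mod 21).
  Combine with x ≡ 1 (mod 19); new modulus lcm = 399.
    Write x = 15 + 21·t and substitute into x ≡ 1 (mod 19): 21·t ≡ 1 − 15 = -14 (mod 19).
    Reduce coefficients mod 19: 2·t ≡ 5 (mod 19).
    The inverse of 2 mod 19 is 10 (since 2·10 = 20 = 1·19 + 1), so t ≡ 10·5 = 50 ≡ 12 (mod 19).
    Then x = 15 + 21·12 = 267, valid modulo lcm(21, 19) = 399: x ≡ 267 (mod 399).
  Combine with x ≡ 3 (mod 5); new modulus lcm = 1995.
    Write x = 267 + 399·t and substitute into x ≡ 3 (mod 5): 399·t ≡ 3 − 267 = -264 (mod 5).
    Reduce coefficients mod 5: 4·t ≡ 1 (mod 5).
    The inverse of 4 mod 5 is 4 (since 4·4 = 16 = 3·5 + 1), so t ≡ 4·1 = 4 ≡ 4 (mod 5).
    Then x = 267 + 399·4 = 1863, valid modulo lcm(399, 5) = 1995: x ≡ 1863 (mod 1995).
Verify against each original: 1863 mod 7 = 1, 1863 mod 3 = 0, 1863 mod 19 = 1, 1863 mod 5 = 3.

x ≡ 1863 (mod 1995).
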